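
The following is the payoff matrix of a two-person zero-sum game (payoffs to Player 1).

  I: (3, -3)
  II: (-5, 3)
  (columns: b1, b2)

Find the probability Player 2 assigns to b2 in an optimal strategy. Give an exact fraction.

4/7

Row minima: I → -3, II → -5; maximin = -3.
Column maxima: b1 → 3, b2 → 3; minimax = 3.
-3 ≠ 3, so there is no saddle point; optimal play is mixed.
Let Player 1 play I with probability p. Expected payoff against b1: 3p + (-5)(1−p) = 8p − 5; against b2: (-3)p + 3(1−p) = −6p + 3.
Setting these equal: 8p − 5 = −6p + 3 ⇒ 14p = 8 ⇒ p = 4/7, and the value is (8)·(4/7) − 5 = -3/7.
For Player 2: with q = P(b1), equating I's and II's payoffs gives 6q − 3 = −8q + 3 ⇒ q = 3/7.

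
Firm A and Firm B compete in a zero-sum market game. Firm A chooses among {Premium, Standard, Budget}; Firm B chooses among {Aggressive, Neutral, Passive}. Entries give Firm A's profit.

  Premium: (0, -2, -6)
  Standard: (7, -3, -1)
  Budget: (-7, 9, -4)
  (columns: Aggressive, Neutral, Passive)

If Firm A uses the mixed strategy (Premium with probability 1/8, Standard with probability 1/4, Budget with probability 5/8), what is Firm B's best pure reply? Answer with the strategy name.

If Firm B plays Aggressive, Firm A's expected payoff is (1/8)·0 + (1/4)·7 + (5/8)·(-7) = -21/8.
If Firm B plays Neutral, Firm A's expected payoff is (1/8)·(-2) + (1/4)·(-3) + (5/8)·9 = 37/8.
If Firm B plays Passive, Firm A's expected payoff is (1/8)·(-6) + (1/4)·(-1) + (5/8)·(-4) = -7/2.
Firm B minimizes Firm A's payoff; the smallest is -7/2, so the best response is Passive.

Passive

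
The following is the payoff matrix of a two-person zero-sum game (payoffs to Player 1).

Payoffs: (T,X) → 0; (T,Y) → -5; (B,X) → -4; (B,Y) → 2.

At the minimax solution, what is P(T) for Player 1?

Row minima: T → -5, B → -4; maximin = -4.
Column maxima: X → 0, Y → 2; minimax = 0.
-4 ≠ 0, so there is no saddle point; optimal play is mixed.
Let Player 1 play T with probability p. Expected payoff against X: 0p + (-4)(1−p) = 4p − 4; against Y: (-5)p + 2(1−p) = −7p + 2.
Setting these equal: 4p − 4 = −7p + 2 ⇒ 11p = 6 ⇒ p = 6/11, and the value is (4)·(6/11) − 4 = -20/11.
For Player 2: with q = P(X), equating T's and B's payoffs gives 5q − 5 = −6q + 2 ⇒ q = 7/11.

6/11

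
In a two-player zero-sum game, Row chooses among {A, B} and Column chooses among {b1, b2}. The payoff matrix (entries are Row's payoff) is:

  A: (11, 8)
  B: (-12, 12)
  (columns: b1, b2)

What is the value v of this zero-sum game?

Row minima: A → 8, B → -12; maximin = 8.
Column maxima: b1 → 11, b2 → 12; minimax = 11.
8 ≠ 11, so there is no saddle point; optimal play is mixed.
Let Row play A with probability p. Expected payoff against b1: 11p + (-12)(1−p) = 23p − 12; against b2: 8p + 12(1−p) = −4p + 12.
Setting these equal: 23p − 12 = −4p + 12 ⇒ 27p = 24 ⇒ p = 8/9, and the value is (23)·(8/9) − 12 = 76/9.
For Column: with q = P(b1), equating A's and B's payoffs gives 3q + 8 = −24q + 12 ⇒ q = 4/27.

76/9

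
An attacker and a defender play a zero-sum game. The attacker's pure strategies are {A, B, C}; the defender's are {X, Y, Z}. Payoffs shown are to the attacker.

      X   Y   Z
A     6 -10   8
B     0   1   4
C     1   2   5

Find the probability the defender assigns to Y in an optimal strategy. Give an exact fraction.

Row minima: A → -10, B → 0, C → 1; maximin = 1.
Column maxima: X → 6, Y → 2, Z → 8; minimax = 2.
1 ≠ 2, so there is no saddle point; optimal play is mixed.
B is strictly dominated by C, so the attacker never plays it.
Z is strictly dominated by X (it gives the attacker strictly more in every row), so the defender never plays it.
On the remaining 2×2 (A, C vs X, Y):
Let the attacker play A with probability p. Expected payoff against X: 6p + 1(1−p) = 5p + 1; against Y: (-10)p + 2(1−p) = −12p + 2.
Setting these equal: 5p + 1 = −12p + 2 ⇒ 17p = 1 ⇒ p = 1/17, and the value is (5)·(1/17) + 1 = 22/17.
For the defender: with q = P(X), equating A's and C's payoffs gives 16q − 10 = −q + 2 ⇒ q = 12/17.

5/17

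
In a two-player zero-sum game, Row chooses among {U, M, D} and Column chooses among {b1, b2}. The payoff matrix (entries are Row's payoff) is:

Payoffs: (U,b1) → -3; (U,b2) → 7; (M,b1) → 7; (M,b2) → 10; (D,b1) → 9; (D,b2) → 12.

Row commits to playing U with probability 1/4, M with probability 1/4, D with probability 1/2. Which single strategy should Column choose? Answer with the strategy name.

b1

If Column plays b1, Row's expected payoff is (1/4)·(-3) + (1/4)·7 + (1/2)·9 = 11/2.
If Column plays b2, Row's expected payoff is (1/4)·7 + (1/4)·10 + (1/2)·12 = 41/4.
Column minimizes Row's payoff; the smallest is 11/2, so the best response is b1.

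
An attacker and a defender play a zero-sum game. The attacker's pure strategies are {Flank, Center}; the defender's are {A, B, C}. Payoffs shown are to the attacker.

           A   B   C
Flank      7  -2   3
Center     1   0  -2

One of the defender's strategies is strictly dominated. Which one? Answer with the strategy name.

B holds the attacker's payoff strictly below A in every row: -2 < 7, 0 < 1.
So A is strictly dominated for the defender.

A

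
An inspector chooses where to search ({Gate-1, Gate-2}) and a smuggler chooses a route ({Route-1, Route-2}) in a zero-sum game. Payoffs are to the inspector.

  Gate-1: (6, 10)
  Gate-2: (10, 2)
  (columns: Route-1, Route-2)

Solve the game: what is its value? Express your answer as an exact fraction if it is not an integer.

Row minima: Gate-1 → 6, Gate-2 → 2; maximin = 6.
Column maxima: Route-1 → 10, Route-2 → 10; minimax = 10.
6 ≠ 10, so there is no saddle point; optimal play is mixed.
Let the inspector play Gate-1 with probability p. Expected payoff against Route-1: 6p + 10(1−p) = −4p + 10; against Route-2: 10p + 2(1−p) = 8p + 2.
Setting these equal: −4p + 10 = 8p + 2 ⇒ −12p = -8 ⇒ p = 2/3, and the value is (-4)·(2/3) + 10 = 22/3.
For the smuggler: with q = P(Route-1), equating Gate-1's and Gate-2's payoffs gives −4q + 10 = 8q + 2 ⇒ q = 2/3.

22/3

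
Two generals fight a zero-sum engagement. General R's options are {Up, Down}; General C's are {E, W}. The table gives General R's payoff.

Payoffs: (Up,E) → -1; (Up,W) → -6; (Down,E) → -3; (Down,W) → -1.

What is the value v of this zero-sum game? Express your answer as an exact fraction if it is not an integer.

Row minima: Up → -6, Down → -3; maximin = -3.
Column maxima: E → -1, W → -1; minimax = -1.
-3 ≠ -1, so there is no saddle point; optimal play is mixed.
Let General R play Up with probability p. Expected payoff against E: (-1)p + (-3)(1−p) = 2p − 3; against W: (-6)p + (-1)(1−p) = −5p − 1.
Setting these equal: 2p − 3 = −5p − 1 ⇒ 7p = 2 ⇒ p = 2/7, and the value is (2)·(2/7) − 3 = -17/7.
For General C: with q = P(E), equating Up's and Down's payoffs gives 5q − 6 = −2q − 1 ⇒ q = 5/7.

-17/7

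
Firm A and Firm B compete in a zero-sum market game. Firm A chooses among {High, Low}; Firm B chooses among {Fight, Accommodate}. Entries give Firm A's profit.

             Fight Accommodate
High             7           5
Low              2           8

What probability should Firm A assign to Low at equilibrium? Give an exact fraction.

1/4

Row minima: High → 5, Low → 2; maximin = 5.
Column maxima: Fight → 7, Accommodate → 8; minimax = 7.
5 ≠ 7, so there is no saddle point; optimal play is mixed.
Let Firm A play High with probability p. Expected payoff against Fight: 7p + 2(1−p) = 5p + 2; against Accommodate: 5p + 8(1−p) = −3p + 8.
Setting these equal: 5p + 2 = −3p + 8 ⇒ 8p = 6 ⇒ p = 3/4, and the value is (5)·(3/4) + 2 = 23/4.
For Firm B: with q = P(Fight), equating High's and Low's payoffs gives 2q + 5 = −6q + 8 ⇒ q = 3/8.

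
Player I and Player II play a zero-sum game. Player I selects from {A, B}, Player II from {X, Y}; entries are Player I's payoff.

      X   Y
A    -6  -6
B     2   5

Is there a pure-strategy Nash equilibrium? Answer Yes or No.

Yes

Row minima: A → -6, B → 2; maximin = 2.
Column maxima: X → 2, Y → 5; minimax = 2.
maximin = minimax = 2, so a saddle point exists.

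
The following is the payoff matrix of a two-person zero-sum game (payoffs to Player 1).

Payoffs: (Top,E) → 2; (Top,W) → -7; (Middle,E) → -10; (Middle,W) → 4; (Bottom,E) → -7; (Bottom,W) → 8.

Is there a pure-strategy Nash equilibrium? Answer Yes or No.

No

Row minima: Top → -7, Middle → -10, Bottom → -7; maximin = -7.
Column maxima: E → 2, W → 8; minimax = 2.
-7 ≠ 2, so no pure-strategy equilibrium exists.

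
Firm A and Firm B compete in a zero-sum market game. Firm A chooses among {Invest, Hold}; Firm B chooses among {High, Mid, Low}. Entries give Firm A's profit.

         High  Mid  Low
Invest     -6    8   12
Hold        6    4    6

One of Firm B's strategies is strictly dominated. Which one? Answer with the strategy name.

Mid holds Firm A's payoff strictly below Low in every row: 8 < 12, 4 < 6.
So Low is strictly dominated for Firm B.

Low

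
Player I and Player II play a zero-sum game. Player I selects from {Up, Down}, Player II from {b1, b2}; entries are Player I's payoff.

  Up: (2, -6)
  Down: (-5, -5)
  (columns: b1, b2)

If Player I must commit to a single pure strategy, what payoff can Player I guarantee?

-5

Row minima: Up → -6, Down → -5.
The best of these is -5.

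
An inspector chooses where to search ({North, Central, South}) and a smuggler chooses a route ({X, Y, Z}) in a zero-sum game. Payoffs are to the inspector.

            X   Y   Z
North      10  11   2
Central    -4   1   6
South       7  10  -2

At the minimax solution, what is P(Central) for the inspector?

Row minima: North → 2, Central → -4, South → -2; maximin = 2.
Column maxima: X → 10, Y → 11, Z → 6; minimax = 6.
2 ≠ 6, so there is no saddle point; optimal play is mixed.
South is strictly dominated by North, so the inspector never plays it.
Y is strictly dominated by X (it gives the inspector strictly more in every row), so the smuggler never plays it.
On the remaining 2×2 (North, Central vs X, Z):
Let the inspector play North with probability p. Expected payoff against X: 10p + (-4)(1−p) = 14p − 4; against Z: 2p + 6(1−p) = −4p + 6.
Setting these equal: 14p − 4 = −4p + 6 ⇒ 18p = 10 ⇒ p = 5/9, and the value is (14)·(5/9) − 4 = 34/9.
For the smuggler: with q = P(X), equating North's and Central's payoffs gives 8q + 2 = −10q + 6 ⇒ q = 2/9.

4/9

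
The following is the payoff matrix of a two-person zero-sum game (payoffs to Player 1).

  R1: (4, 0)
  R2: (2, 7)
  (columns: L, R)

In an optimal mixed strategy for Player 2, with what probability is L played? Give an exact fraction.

Row minima: R1 → 0, R2 → 2; maximin = 2.
Column maxima: L → 4, R → 7; minimax = 4.
2 ≠ 4, so there is no saddle point; optimal play is mixed.
Let Player 1 play R1 with probability p. Expected payoff against L: 4p + 2(1−p) = 2p + 2; against R: 0p + 7(1−p) = −7p + 7.
Setting these equal: 2p + 2 = −7p + 7 ⇒ 9p = 5 ⇒ p = 5/9, and the value is (2)·(5/9) + 2 = 28/9.
For Player 2: with q = P(L), equating R1's and R2's payoffs gives 4q = −5q + 7 ⇒ q = 7/9.

7/9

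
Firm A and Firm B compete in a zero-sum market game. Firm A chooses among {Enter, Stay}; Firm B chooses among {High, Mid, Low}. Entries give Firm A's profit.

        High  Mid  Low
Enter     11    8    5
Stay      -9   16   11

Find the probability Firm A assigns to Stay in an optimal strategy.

Row minima: Enter → 5, Stay → -9; maximin = 5.
Column maxima: High → 11, Mid → 16, Low → 11; minimax = 11.
5 ≠ 11, so there is no saddle point; optimal play is mixed.
Mid is strictly dominated by Low (it gives Firm A strictly more in every row), so Firm B never plays it.
On the remaining 2×2 (Enter, Stay vs High, Low):
Let Firm A play Enter with probability p. Expected payoff against High: 11p + (-9)(1−p) = 20p − 9; against Low: 5p + 11(1−p) = −6p + 11.
Setting these equal: 20p − 9 = −6p + 11 ⇒ 26p = 20 ⇒ p = 10/13, and the value is (20)·(10/13) − 9 = 83/13.
For Firm B: with q = P(High), equating Enter's and Stay's payoffs gives 6q + 5 = −20q + 11 ⇒ q = 3/13.

3/13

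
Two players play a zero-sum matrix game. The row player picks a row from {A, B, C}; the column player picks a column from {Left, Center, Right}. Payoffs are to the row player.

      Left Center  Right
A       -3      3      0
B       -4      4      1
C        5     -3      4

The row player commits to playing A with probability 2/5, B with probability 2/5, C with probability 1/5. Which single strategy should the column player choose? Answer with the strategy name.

If the column player plays Left, the row player's expected payoff is (2/5)·(-3) + (2/5)·(-4) + (1/5)·5 = -9/5.
If the column player plays Center, the row player's expected payoff is (2/5)·3 + (2/5)·4 + (1/5)·(-3) = 11/5.
If the column player plays Right, the row player's expected payoff is (2/5)·0 + (2/5)·1 + (1/5)·4 = 6/5.
The column player minimizes the row player's payoff; the smallest is -9/5, so the best response is Left.

Left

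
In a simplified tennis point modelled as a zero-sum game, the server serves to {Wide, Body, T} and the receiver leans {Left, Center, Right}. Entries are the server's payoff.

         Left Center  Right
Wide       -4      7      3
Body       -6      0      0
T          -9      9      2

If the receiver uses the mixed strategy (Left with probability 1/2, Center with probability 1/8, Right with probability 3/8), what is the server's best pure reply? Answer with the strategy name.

Expected payoff of Wide: (1/2)·(-4) + (1/8)·7 + (3/8)·3 = 0.
Expected payoff of Body: (1/2)·(-6) + (1/8)·0 + (3/8)·0 = -3.
Expected payoff of T: (1/2)·(-9) + (1/8)·9 + (3/8)·2 = -21/8.
The largest is 0, so the server's best response is Wide.

Wide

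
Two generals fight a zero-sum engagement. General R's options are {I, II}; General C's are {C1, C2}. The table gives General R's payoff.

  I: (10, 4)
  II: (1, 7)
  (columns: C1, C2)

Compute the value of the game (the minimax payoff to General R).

Row minima: I → 4, II → 1; maximin = 4.
Column maxima: C1 → 10, C2 → 7; minimax = 7.
4 ≠ 7, so there is no saddle point; optimal play is mixed.
Let General R play I with probability p. Expected payoff against C1: 10p + 1(1−p) = 9p + 1; against C2: 4p + 7(1−p) = −3p + 7.
Setting these equal: 9p + 1 = −3p + 7 ⇒ 12p = 6 ⇒ p = 1/2, and the value is (9)·(1/2) + 1 = 11/2.
For General C: with q = P(C1), equating I's and II's payoffs gives 6q + 4 = −6q + 7 ⇒ q = 1/4.

11/2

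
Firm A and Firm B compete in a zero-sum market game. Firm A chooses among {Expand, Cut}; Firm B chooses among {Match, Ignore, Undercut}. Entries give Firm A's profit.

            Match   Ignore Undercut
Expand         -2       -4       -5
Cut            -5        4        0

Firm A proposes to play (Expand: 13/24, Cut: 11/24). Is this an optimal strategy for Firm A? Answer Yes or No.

Against Match this mix gives (13/24)·(-2) + (11/24)·(-5) = -27/8.
Against Ignore this mix gives (13/24)·(-4) + (11/24)·4 = -1/3.
Against Undercut this mix gives (13/24)·(-5) + (11/24)·0 = -65/24.
Firm B will play Match, holding Firm A to -27/8. Shifting weight toward the row that does better against Match would raise this floor (the equalizing mix achieves -25/8 against both Match and Undercut), so the proposed strategy is not optimal.

No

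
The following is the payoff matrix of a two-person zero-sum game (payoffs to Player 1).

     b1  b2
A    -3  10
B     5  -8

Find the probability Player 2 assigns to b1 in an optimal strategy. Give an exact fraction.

9/13

Row minima: A → -3, B → -8; maximin = -3.
Column maxima: b1 → 5, b2 → 10; minimax = 5.
-3 ≠ 5, so there is no saddle point; optimal play is mixed.
Let Player 1 play A with probability p. Expected payoff against b1: (-3)p + 5(1−p) = −8p + 5; against b2: 10p + (-8)(1−p) = 18p − 8.
Setting these equal: −8p + 5 = 18p − 8 ⇒ −26p = -13 ⇒ p = 1/2, and the value is (-8)·(1/2) + 5 = 1.
For Player 2: with q = P(b1), equating A's and B's payoffs gives −13q + 10 = 13q − 8 ⇒ q = 9/13.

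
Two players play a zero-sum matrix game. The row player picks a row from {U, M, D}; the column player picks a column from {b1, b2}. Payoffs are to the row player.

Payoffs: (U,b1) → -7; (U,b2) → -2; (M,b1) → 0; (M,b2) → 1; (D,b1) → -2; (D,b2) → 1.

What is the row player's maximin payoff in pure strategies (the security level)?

0

Row minima: U → -7, M → 0, D → -2.
The best of these is 0.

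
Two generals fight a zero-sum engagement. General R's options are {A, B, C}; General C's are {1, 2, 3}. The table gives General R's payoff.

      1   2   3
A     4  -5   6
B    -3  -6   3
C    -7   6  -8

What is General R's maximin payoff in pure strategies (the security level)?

Row minima: A → -5, B → -6, C → -8.
The best of these is -5.

-5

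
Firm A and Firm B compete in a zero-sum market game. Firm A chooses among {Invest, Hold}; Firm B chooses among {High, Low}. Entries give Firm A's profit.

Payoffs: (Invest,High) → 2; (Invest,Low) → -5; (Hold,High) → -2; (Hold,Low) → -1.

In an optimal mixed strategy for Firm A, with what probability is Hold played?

7/8

Row minima: Invest → -5, Hold → -2; maximin = -2.
Column maxima: High → 2, Low → -1; minimax = -1.
-2 ≠ -1, so there is no saddle point; optimal play is mixed.
Let Firm A play Invest with probability p. Expected payoff against High: 2p + (-2)(1−p) = 4p − 2; against Low: (-5)p + (-1)(1−p) = −4p − 1.
Setting these equal: 4p − 2 = −4p − 1 ⇒ 8p = 1 ⇒ p = 1/8, and the value is (4)·(1/8) − 2 = -3/2.
For Firm B: with q = P(High), equating Invest's and Hold's payoffs gives 7q − 5 = −q − 1 ⇒ q = 1/2.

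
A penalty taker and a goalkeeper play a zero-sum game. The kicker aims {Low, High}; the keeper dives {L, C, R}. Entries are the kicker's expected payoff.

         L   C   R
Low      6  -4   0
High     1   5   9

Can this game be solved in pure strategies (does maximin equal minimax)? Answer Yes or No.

Row minima: Low → -4, High → 1; maximin = 1.
Column maxima: L → 6, C → 5, R → 9; minimax = 5.
1 ≠ 5, so no pure-strategy equilibrium exists.

No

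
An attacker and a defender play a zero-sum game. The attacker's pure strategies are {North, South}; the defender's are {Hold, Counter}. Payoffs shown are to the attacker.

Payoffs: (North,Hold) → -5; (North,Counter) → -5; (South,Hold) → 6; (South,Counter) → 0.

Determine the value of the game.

Row minima: North → -5, South → 0; maximin = 0.
Column maxima: Hold → 6, Counter → 0; minimax = 0.
Since maximin = minimax = 0, there is a saddle point and the value is 0.

0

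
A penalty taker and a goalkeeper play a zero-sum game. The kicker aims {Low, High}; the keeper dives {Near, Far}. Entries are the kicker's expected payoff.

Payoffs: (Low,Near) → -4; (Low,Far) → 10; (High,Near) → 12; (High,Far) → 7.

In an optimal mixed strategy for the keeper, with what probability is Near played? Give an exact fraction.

Row minima: Low → -4, High → 7; maximin = 7.
Column maxima: Near → 12, Far → 10; minimax = 10.
7 ≠ 10, so there is no saddle point; optimal play is mixed.
Let the kicker play Low with probability p. Expected payoff against Near: (-4)p + 12(1−p) = −16p + 12; against Far: 10p + 7(1−p) = 3p + 7.
Setting these equal: −16p + 12 = 3p + 7 ⇒ −19p = -5 ⇒ p = 5/19, and the value is (-16)·(5/19) + 12 = 148/19.
For the keeper: with q = P(Near), equating Low's and High's payoffs gives −14q + 10 = 5q + 7 ⇒ q = 3/19.

3/19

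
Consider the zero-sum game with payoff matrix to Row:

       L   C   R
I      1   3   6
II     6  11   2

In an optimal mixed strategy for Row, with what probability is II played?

5/9

Row minima: I → 1, II → 2; maximin = 2.
Column maxima: L → 6, C → 11, R → 6; minimax = 6.
2 ≠ 6, so there is no saddle point; optimal play is mixed.
C is strictly dominated by L (it gives Row strictly more in every row), so Column never plays it.
On the remaining 2×2 (I, II vs L, R):
Let Row play I with probability p. Expected payoff against L: 1p + 6(1−p) = −5p + 6; against R: 6p + 2(1−p) = 4p + 2.
Setting these equal: −5p + 6 = 4p + 2 ⇒ −9p = -4 ⇒ p = 4/9, and the value is (-5)·(4/9) + 6 = 34/9.
For Column: with q = P(L), equating I's and II's payoffs gives −5q + 6 = 4q + 2 ⇒ q = 4/9.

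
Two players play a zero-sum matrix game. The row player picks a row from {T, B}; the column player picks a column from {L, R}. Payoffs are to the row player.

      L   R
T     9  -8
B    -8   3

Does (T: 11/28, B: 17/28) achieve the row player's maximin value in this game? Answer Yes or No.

Yes

Against L this mix gives (11/28)·9 + (17/28)·(-8) = -37/28.
Against R this mix gives (11/28)·(-8) + (17/28)·3 = -37/28.
All of the column player's active replies (L, R) yield -37/28, and no column does worse for the row player. The mix makes the column player indifferent and guarantees -37/28, so it is optimal.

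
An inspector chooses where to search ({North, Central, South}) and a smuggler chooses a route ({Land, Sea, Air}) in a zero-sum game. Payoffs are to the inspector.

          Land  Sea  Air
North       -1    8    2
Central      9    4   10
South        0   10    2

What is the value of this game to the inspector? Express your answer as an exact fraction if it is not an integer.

Row minima: North → -1, Central → 4, South → 0; maximin = 4.
Column maxima: Land → 9, Sea → 10, Air → 10; minimax = 9.
4 ≠ 9, so there is no saddle point; optimal play is mixed.
Air is strictly dominated by Land (it gives the inspector strictly more in every row), so the smuggler never plays it.
With Air eliminated, North is strictly dominated by South (South gives the inspector strictly more in every remaining column), so the inspector never plays it.
On the remaining 2×2 (Central, South vs Land, Sea):
Let the inspector play Central with probability p. Expected payoff against Land: 9p + 0(1−p) = 9p; against Sea: 4p + 10(1−p) = −6p + 10.
Setting these equal: 9p = −6p + 10 ⇒ 15p = 10 ⇒ p = 2/3, and the value is (9)·(2/3) = 6.
For the smuggler: with q = P(Land), equating Central's and South's payoffs gives 5q + 4 = −10q + 10 ⇒ q = 2/5.

6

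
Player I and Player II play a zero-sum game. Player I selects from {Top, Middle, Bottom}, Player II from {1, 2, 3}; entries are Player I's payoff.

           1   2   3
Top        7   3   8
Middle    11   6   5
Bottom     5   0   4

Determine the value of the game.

Row minima: Top → 3, Middle → 5, Bottom → 0; maximin = 5.
Column maxima: 1 → 11, 2 → 6, 3 → 8; minimax = 6.
5 ≠ 6, so there is no saddle point; optimal play is mixed.
Bottom is strictly dominated by Top, so Player I never plays it.
1 is strictly dominated by 2 (it gives Player I strictly more in every row), so Player II never plays it.
On the remaining 2×2 (Top, Middle vs 2, 3):
Let Player I play Top with probability p. Expected payoff against 2: 3p + 6(1−p) = −3p + 6; against 3: 8p + 5(1−p) = 3p + 5.
Setting these equal: −3p + 6 = 3p + 5 ⇒ −6p = -1 ⇒ p = 1/6, and the value is (-3)·(1/6) + 6 = 11/2.
For Player II: with q = P(2), equating Top's and Middle's payoffs gives −5q + 8 = q + 5 ⇒ q = 1/2.

11/2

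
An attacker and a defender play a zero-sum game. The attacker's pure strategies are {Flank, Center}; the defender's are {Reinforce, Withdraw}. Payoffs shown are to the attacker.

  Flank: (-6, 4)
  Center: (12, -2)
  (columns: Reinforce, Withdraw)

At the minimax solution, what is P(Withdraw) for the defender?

3/4

Row minima: Flank → -6, Center → -2; maximin = -2.
Column maxima: Reinforce → 12, Withdraw → 4; minimax = 4.
-2 ≠ 4, so there is no saddle point; optimal play is mixed.
Let the attacker play Flank with probability p. Expected payoff against Reinforce: (-6)p + 12(1−p) = −18p + 12; against Withdraw: 4p + (-2)(1−p) = 6p − 2.
Setting these equal: −18p + 12 = 6p − 2 ⇒ −24p = -14 ⇒ p = 7/12, and the value is (-18)·(7/12) + 12 = 3/2.
For the defender: with q = P(Reinforce), equating Flank's and Center's payoffs gives −10q + 4 = 14q − 2 ⇒ q = 1/4.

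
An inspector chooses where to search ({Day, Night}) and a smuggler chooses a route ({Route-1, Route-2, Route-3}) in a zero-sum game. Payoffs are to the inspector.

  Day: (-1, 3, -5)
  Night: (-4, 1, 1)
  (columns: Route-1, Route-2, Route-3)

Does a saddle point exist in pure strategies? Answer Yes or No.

Row minima: Day → -5, Night → -4; maximin = -4.
Column maxima: Route-1 → -1, Route-2 → 3, Route-3 → 1; minimax = -1.
-4 ≠ -1, so no pure-strategy equilibrium exists.

No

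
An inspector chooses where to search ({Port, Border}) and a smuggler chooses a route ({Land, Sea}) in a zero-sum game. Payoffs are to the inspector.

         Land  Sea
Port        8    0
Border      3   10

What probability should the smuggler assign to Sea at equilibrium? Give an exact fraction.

Row minima: Port → 0, Border → 3; maximin = 3.
Column maxima: Land → 8, Sea → 10; minimax = 8.
3 ≠ 8, so there is no saddle point; optimal play is mixed.
Let the inspector play Port with probability p. Expected payoff against Land: 8p + 3(1−p) = 5p + 3; against Sea: 0p + 10(1−p) = −10p + 10.
Setting these equal: 5p + 3 = −10p + 10 ⇒ 15p = 7 ⇒ p = 7/15, and the value is (5)·(7/15) + 3 = 16/3.
For the smuggler: with q = P(Land), equating Port's and Border's payoffs gives 8q = −7q + 10 ⇒ q = 2/3.

1/3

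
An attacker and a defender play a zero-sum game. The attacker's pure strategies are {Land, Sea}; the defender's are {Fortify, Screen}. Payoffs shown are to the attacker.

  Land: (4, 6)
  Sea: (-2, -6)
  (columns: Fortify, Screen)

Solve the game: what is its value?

Row minima: Land → 4, Sea → -6; maximin = 4.
Column maxima: Fortify → 4, Screen → 6; minimax = 4.
Since maximin = minimax = 4, there is a saddle point and the value is 4.

4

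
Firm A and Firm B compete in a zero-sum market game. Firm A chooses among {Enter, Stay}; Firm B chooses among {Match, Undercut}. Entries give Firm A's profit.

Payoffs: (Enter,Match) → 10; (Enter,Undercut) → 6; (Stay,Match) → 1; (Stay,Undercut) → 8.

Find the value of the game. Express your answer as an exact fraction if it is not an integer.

74/11

Row minima: Enter → 6, Stay → 1; maximin = 6.
Column maxima: Match → 10, Undercut → 8; minimax = 8.
6 ≠ 8, so there is no saddle point; optimal play is mixed.
Let Firm A play Enter with probability p. Expected payoff against Match: 10p + 1(1−p) = 9p + 1; against Undercut: 6p + 8(1−p) = −2p + 8.
Setting these equal: 9p + 1 = −2p + 8 ⇒ 11p = 7 ⇒ p = 7/11, and the value is (9)·(7/11) + 1 = 74/11.
For Firm B: with q = P(Match), equating Enter's and Stay's payoffs gives 4q + 6 = −7q + 8 ⇒ q = 2/11.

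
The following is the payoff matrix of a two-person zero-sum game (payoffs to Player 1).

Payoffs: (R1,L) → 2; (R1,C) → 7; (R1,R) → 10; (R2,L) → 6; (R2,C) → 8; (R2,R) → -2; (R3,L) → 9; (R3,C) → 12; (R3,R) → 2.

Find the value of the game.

Row minima: R1 → 2, R2 → -2, R3 → 2; maximin = 2.
Column maxima: L → 9, C → 12, R → 10; minimax = 9.
2 ≠ 9, so there is no saddle point; optimal play is mixed.
R2 is strictly dominated by R3, so Player 1 never plays it.
C is strictly dominated by L (it gives Player 1 strictly more in every row), so Player 2 never plays it.
On the remaining 2×2 (R1, R3 vs L, R):
Let Player 1 play R1 with probability p. Expected payoff against L: 2p + 9(1−p) = −7p + 9; against R: 10p + 2(1−p) = 8p + 2.
Setting these equal: −7p + 9 = 8p + 2 ⇒ −15p = -7 ⇒ p = 7/15, and the value is (-7)·(7/15) + 9 = 86/15.
For Player 2: with q = P(L), equating R1's and R3's payoffs gives −8q + 10 = 7q + 2 ⇒ q = 8/15.

86/15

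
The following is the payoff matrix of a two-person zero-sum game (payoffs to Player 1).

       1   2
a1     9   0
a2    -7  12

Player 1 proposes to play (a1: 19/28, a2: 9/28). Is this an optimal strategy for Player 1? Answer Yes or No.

Yes

Against 1 this mix gives (19/28)·9 + (9/28)·(-7) = 27/7.
Against 2 this mix gives (19/28)·0 + (9/28)·12 = 27/7.
All of Player 2's active replies (1, 2) yield 27/7, and no column does worse for Player 1. The mix makes Player 2 indifferent and guarantees 27/7, so it is optimal.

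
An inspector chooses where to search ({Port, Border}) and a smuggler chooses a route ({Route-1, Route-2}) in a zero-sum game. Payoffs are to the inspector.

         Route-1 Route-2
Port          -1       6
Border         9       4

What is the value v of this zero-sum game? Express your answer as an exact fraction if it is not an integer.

Row minima: Port → -1, Border → 4; maximin = 4.
Column maxima: Route-1 → 9, Route-2 → 6; minimax = 6.
4 ≠ 6, so there is no saddle point; optimal play is mixed.
Let the inspector play Port with probability p. Expected payoff against Route-1: (-1)p + 9(1−p) = −10p + 9; against Route-2: 6p + 4(1−p) = 2p + 4.
Setting these equal: −10p + 9 = 2p + 4 ⇒ −12p = -5 ⇒ p = 5/12, and the value is (-10)·(5/12) + 9 = 29/6.
For the smuggler: with q = P(Route-1), equating Port's and Border's payoffs gives −7q + 6 = 5q + 4 ⇒ q = 1/6.

29/6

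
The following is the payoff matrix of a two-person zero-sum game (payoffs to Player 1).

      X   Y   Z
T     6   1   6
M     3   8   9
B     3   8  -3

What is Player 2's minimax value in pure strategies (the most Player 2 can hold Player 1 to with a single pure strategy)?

6

Column maxima: X → 6, Y → 8, Z → 9.
The smallest of these is 6.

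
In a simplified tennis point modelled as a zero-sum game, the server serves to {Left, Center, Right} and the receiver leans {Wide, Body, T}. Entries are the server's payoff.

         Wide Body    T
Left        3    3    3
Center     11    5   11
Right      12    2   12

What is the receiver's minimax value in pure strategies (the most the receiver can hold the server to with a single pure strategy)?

Column maxima: Wide → 12, Body → 5, T → 12.
The smallest of these is 5.

5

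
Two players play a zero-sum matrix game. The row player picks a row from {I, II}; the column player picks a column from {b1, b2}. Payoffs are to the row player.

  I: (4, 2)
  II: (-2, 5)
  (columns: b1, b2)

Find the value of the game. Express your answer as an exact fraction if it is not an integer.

Row minima: I → 2, II → -2; maximin = 2.
Column maxima: b1 → 4, b2 → 5; minimax = 4.
2 ≠ 4, so there is no saddle point; optimal play is mixed.
Let the row player play I with probability p. Expected payoff against b1: 4p + (-2)(1−p) = 6p − 2; against b2: 2p + 5(1−p) = −3p + 5.
Setting these equal: 6p − 2 = −3p + 5 ⇒ 9p = 7 ⇒ p = 7/9, and the value is (6)·(7/9) − 2 = 8/3.
For the column player: with q = P(b1), equating I's and II's payoffs gives 2q + 2 = −7q + 5 ⇒ q = 1/3.

8/3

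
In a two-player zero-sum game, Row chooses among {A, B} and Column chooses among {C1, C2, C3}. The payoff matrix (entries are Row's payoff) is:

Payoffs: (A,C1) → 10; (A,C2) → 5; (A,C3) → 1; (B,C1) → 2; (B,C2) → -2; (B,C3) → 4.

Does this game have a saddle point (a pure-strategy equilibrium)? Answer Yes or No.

No

Row minima: A → 1, B → -2; maximin = 1.
Column maxima: C1 → 10, C2 → 5, C3 → 4; minimax = 4.
1 ≠ 4, so no pure-strategy equilibrium exists.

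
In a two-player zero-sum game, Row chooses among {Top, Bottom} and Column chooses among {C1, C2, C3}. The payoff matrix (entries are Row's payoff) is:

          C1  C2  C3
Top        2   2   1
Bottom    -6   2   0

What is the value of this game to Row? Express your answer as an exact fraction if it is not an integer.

1

Row minima: Top → 1, Bottom → -6; maximin = 1.
Column maxima: C1 → 2, C2 → 2, C3 → 1; minimax = 1.
Since maximin = minimax = 1, there is a saddle point and the value is 1.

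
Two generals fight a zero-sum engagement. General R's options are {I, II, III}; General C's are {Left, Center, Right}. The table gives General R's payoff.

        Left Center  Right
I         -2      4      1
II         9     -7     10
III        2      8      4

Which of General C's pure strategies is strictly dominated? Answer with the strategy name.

Left holds General R's payoff strictly below Right in every row: -2 < 1, 9 < 10, 2 < 4.
So Right is strictly dominated for General C.

Right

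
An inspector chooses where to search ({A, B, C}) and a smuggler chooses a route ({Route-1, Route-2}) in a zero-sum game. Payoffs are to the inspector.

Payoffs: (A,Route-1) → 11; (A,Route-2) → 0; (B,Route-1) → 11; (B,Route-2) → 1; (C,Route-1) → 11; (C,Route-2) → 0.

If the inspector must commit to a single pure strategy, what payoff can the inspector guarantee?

Row minima: A → 0, B → 1, C → 0.
The best of these is 1.

1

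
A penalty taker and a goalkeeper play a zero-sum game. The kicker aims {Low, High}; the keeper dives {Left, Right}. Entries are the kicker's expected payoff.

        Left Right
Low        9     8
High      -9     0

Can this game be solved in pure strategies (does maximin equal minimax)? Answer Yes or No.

Yes

Row minima: Low → 8, High → -9; maximin = 8.
Column maxima: Left → 9, Right → 8; minimax = 8.
maximin = minimax = 8, so a saddle point exists.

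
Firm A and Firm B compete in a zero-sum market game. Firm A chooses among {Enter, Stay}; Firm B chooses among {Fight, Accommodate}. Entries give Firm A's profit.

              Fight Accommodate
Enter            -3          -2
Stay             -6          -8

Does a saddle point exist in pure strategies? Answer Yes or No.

Row minima: Enter → -3, Stay → -8; maximin = -3.
Column maxima: Fight → -3, Accommodate → -2; minimax = -3.
maximin = minimax = -3, so a saddle point exists.

Yes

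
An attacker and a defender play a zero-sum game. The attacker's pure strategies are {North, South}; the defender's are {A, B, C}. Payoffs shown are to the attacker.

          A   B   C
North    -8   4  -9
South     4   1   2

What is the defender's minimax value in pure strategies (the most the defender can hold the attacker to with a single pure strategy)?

Column maxima: A → 4, B → 4, C → 2.
The smallest of these is 2.

2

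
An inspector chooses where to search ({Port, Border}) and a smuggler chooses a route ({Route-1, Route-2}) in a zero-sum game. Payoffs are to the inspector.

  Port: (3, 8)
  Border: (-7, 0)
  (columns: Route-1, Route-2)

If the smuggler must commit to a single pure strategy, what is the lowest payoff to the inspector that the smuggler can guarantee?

Column maxima: Route-1 → 3, Route-2 → 8.
The smallest of these is 3.

3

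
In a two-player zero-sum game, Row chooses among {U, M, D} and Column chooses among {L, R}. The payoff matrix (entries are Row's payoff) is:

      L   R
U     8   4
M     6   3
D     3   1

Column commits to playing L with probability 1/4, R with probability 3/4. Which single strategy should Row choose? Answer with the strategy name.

Expected payoff of U: (1/4)·8 + (3/4)·4 = 5.
Expected payoff of M: (1/4)·6 + (3/4)·3 = 15/4.
Expected payoff of D: (1/4)·3 + (3/4)·1 = 3/2.
The largest is 5, so Row's best response is U.

U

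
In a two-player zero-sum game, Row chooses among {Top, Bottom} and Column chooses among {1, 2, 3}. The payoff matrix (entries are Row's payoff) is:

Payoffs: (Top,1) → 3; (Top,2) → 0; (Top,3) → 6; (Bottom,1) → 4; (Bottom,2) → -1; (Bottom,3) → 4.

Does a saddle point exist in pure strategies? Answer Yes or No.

Yes

Row minima: Top → 0, Bottom → -1; maximin = 0.
Column maxima: 1 → 4, 2 → 0, 3 → 6; minimax = 0.
maximin = minimax = 0, so a saddle point exists.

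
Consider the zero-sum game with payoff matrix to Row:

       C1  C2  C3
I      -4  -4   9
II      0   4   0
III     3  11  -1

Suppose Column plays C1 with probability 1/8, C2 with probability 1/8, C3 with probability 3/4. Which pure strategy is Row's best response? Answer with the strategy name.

I

Expected payoff of I: (1/8)·(-4) + (1/8)·(-4) + (3/4)·9 = 23/4.
Expected payoff of II: (1/8)·0 + (1/8)·4 + (3/4)·0 = 1/2.
Expected payoff of III: (1/8)·3 + (1/8)·11 + (3/4)·(-1) = 1.
The largest is 23/4, so Row's best response is I.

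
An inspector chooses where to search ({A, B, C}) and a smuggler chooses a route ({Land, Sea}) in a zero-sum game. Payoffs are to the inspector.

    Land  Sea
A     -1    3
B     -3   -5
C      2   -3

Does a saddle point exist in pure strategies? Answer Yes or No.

Row minima: A → -1, B → -5, C → -3; maximin = -1.
Column maxima: Land → 2, Sea → 3; minimax = 2.
-1 ≠ 2, so no pure-strategy equilibrium exists.

No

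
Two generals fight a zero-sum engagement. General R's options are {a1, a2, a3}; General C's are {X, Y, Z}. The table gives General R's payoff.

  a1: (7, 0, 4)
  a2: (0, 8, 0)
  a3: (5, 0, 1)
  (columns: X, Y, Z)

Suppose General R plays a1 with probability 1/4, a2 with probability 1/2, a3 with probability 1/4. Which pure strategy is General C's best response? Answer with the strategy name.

If General C plays X, General R's expected payoff is (1/4)·7 + (1/2)·0 + (1/4)·5 = 3.
If General C plays Y, General R's expected payoff is (1/4)·0 + (1/2)·8 + (1/4)·0 = 4.
If General C plays Z, General R's expected payoff is (1/4)·4 + (1/2)·0 + (1/4)·1 = 5/4.
General C minimizes General R's payoff; the smallest is 5/4, so the best response is Z.

Z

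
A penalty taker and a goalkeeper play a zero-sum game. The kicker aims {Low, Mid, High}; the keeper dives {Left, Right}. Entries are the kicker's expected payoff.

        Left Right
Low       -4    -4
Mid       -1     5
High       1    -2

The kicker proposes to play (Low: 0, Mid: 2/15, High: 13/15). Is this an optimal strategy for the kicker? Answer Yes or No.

No

Against Left this mix gives (2/15)·(-1) + (13/15)·1 = 11/15.
Against Right this mix gives (2/15)·5 + (13/15)·(-2) = -16/15.
The keeper will play Right, holding the kicker to -16/15. Shifting weight toward the row that does better against Right would raise this floor (the equalizing mix achieves 1/3 against both Right and Left), so the proposed strategy is not optimal.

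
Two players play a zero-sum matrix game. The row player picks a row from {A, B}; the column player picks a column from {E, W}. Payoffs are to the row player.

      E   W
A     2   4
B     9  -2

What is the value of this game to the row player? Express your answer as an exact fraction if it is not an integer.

Row minima: A → 2, B → -2; maximin = 2.
Column maxima: E → 9, W → 4; minimax = 4.
2 ≠ 4, so there is no saddle point; optimal play is mixed.
Let the row player play A with probability p. Expected payoff against E: 2p + 9(1−p) = −7p + 9; against W: 4p + (-2)(1−p) = 6p − 2.
Setting these equal: −7p + 9 = 6p − 2 ⇒ −13p = -11 ⇒ p = 11/13, and the value is (-7)·(11/13) + 9 = 40/13.
For the column player: with q = P(E), equating A's and B's payoffs gives −2q + 4 = 11q − 2 ⇒ q = 6/13.

40/13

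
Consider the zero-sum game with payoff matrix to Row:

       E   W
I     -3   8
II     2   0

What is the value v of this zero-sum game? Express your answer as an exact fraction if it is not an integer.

Row minima: I → -3, II → 0; maximin = 0.
Column maxima: E → 2, W → 8; minimax = 2.
0 ≠ 2, so there is no saddle point; optimal play is mixed.
Let Row play I with probability p. Expected payoff against E: (-3)p + 2(1−p) = −5p + 2; against W: 8p + 0(1−p) = 8p.
Setting these equal: −5p + 2 = 8p ⇒ −13p = -2 ⇒ p = 2/13, and the value is (-5)·(2/13) + 2 = 16/13.
For Column: with q = P(E), equating I's and II's payoffs gives −11q + 8 = 2q ⇒ q = 8/13.

16/13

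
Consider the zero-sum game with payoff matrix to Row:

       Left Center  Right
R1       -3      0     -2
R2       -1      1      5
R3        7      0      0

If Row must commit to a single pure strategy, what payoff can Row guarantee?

Row minima: R1 → -3, R2 → -1, R3 → 0.
The best of these is 0.

0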